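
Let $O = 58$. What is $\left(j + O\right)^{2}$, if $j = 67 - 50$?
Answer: $5625$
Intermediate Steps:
$j = 17$
$\left(j + O\right)^{2} = \left(17 + 58\right)^{2} = 75^{2} = 5625$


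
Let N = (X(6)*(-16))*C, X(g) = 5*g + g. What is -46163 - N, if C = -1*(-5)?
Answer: -43283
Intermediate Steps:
X(g) = 6*g
C = 5
N = -2880 (N = ((6*6)*(-16))*5 = (36*(-16))*5 = -576*5 = -2880)
-46163 - N = -46163 - 1*(-2880) = -46163 + 2880 = -43283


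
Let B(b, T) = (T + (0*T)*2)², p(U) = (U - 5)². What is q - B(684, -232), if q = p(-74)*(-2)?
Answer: -66306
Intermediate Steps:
p(U) = (-5 + U)²
B(b, T) = T² (B(b, T) = (T + 0*2)² = (T + 0)² = T²)
q = -12482 (q = (-5 - 74)²*(-2) = (-79)²*(-2) = 6241*(-2) = -12482)
q - B(684, -232) = -12482 - 1*(-232)² = -12482 - 1*53824 = -12482 - 53824 = -66306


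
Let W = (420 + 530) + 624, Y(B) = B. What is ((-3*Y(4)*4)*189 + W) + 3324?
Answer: -4174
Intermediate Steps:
W = 1574 (W = 950 + 624 = 1574)
((-3*Y(4)*4)*189 + W) + 3324 = ((-3*4*4)*189 + 1574) + 3324 = (-12*4*189 + 1574) + 3324 = (-48*189 + 1574) + 3324 = (-9072 + 1574) + 3324 = -7498 + 3324 = -4174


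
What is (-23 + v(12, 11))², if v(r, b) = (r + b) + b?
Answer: 121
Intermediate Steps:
v(r, b) = r + 2*b (v(r, b) = (b + r) + b = r + 2*b)
(-23 + v(12, 11))² = (-23 + (12 + 2*11))² = (-23 + (12 + 22))² = (-23 + 34)² = 11² = 121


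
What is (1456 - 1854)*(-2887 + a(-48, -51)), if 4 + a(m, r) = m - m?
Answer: 1150618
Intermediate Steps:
a(m, r) = -4 (a(m, r) = -4 + (m - m) = -4 + 0 = -4)
(1456 - 1854)*(-2887 + a(-48, -51)) = (1456 - 1854)*(-2887 - 4) = -398*(-2891) = 1150618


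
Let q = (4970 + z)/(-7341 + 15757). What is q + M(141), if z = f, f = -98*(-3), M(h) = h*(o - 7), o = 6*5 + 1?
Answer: 1780313/526 ≈ 3384.6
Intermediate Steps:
o = 31 (o = 30 + 1 = 31)
M(h) = 24*h (M(h) = h*(31 - 7) = h*24 = 24*h)
f = 294
z = 294
q = 329/526 (q = (4970 + 294)/(-7341 + 15757) = 5264/8416 = 5264*(1/8416) = 329/526 ≈ 0.62547)
q + M(141) = 329/526 + 24*141 = 329/526 + 3384 = 1780313/526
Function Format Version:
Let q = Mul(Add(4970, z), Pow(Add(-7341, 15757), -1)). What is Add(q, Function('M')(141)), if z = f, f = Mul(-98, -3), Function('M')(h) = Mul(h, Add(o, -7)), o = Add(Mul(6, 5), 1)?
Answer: Rational(1780313, 526) ≈ 3384.6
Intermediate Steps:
o = 31 (o = Add(30, 1) = 31)
Function('M')(h) = Mul(24, h) (Function('M')(h) = Mul(h, Add(31, -7)) = Mul(h, 24) = Mul(24, h))
f = 294
z = 294
q = Rational(329, 526) (q = Mul(Add(4970, 294), Pow(Add(-7341, 15757), -1)) = Mul(5264, Pow(8416, -1)) = Mul(5264, Rational(1, 8416)) = Rational(329, 526) ≈ 0.62547)
Add(q, Function('M')(141)) = Add(Rational(329, 526), Mul(24, 141)) = Add(Rational(329, 526), 3384) = Rational(1780313, 526)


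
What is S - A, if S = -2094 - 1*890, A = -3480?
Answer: 496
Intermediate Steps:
S = -2984 (S = -2094 - 890 = -2984)
S - A = -2984 - 1*(-3480) = -2984 + 3480 = 496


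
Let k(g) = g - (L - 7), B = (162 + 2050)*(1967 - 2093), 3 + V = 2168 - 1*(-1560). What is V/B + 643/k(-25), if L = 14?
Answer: -22416377/1114848 ≈ -20.107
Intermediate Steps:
V = 3725 (V = -3 + (2168 - 1*(-1560)) = -3 + (2168 + 1560) = -3 + 3728 = 3725)
B = -278712 (B = 2212*(-126) = -278712)
k(g) = -7 + g (k(g) = g - (14 - 7) = g - 1*7 = g - 7 = -7 + g)
V/B + 643/k(-25) = 3725/(-278712) + 643/(-7 - 25) = 3725*(-1/278712) + 643/(-32) = -3725/278712 + 643*(-1/32) = -3725/278712 - 643/32 = -22416377/1114848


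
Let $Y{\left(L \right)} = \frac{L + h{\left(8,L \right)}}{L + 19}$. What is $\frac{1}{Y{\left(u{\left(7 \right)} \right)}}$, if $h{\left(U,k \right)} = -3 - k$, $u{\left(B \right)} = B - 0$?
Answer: $- \frac{26}{3} \approx -8.6667$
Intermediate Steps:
$u{\left(B \right)} = B$ ($u{\left(B \right)} = B + 0 = B$)
$Y{\left(L \right)} = - \frac{3}{19 + L}$ ($Y{\left(L \right)} = \frac{L - \left(3 + L\right)}{L + 19} = - \frac{3}{19 + L}$)
$\frac{1}{Y{\left(u{\left(7 \right)} \right)}} = \frac{1}{\left(-3\right) \frac{1}{19 + 7}} = \frac{1}{\left(-3\right) \frac{1}{26}} = \frac{1}{- \frac{3}{26}} = - \frac{26}{3}$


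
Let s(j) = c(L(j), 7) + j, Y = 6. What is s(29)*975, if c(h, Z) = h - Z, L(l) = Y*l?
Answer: 191100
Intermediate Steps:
L(l) = 6*l
s(j) = -7 + 7*j (s(j) = (6*j - 1*7) + j = (6*j - 7) + j = (-7 + 6*j) + j = -7 + 7*j)
s(29)*975 = (-7 + 7*29)*975 = (-7 + 203)*975 = 196*975 = 191100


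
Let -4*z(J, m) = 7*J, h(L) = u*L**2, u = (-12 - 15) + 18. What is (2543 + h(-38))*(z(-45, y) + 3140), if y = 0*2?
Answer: -134582375/4 ≈ -3.3646e+7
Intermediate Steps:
u = -9 (u = -27 + 18 = -9)
y = 0
h(L) = -9*L**2
z(J, m) = -7*J/4
(2543 + h(-38))*(z(-45, y) + 3140) = (2543 - 9*(-38)**2)*(-7/4*(-45) + 3140) = (2543 - 9*1444)*(315/4 + 3140) = (2543 - 12996)*(12875/4) = -10453*12875/4 = -134582375/4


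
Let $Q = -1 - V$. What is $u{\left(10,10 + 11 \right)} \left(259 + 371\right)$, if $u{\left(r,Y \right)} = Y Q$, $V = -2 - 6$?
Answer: $92610$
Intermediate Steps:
$V = -8$ ($V = -2 - 6 = -8$)
$Q = 7$ ($Q = -1 - -8 = -1 + 8 = 7$)
$u{\left(r,Y \right)} = 7 Y$ ($u{\left(r,Y \right)} = Y 7 = 7 Y$)
$u{\left(10,10 + 11 \right)} \left(259 + 371\right) = 7 \left(10 + 11\right) \left(259 + 371\right) = 7 \cdot 21 \cdot 630 = 147 \cdot 630 = 92610$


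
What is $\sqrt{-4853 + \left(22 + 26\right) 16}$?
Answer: $i \sqrt{4085} \approx 63.914 i$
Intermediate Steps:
$\sqrt{-4853 + \left(22 + 26\right) 16} = \sqrt{-4853 + 48 \cdot 16} = \sqrt{-4853 + 768} = \sqrt{-4085} = i \sqrt{4085}$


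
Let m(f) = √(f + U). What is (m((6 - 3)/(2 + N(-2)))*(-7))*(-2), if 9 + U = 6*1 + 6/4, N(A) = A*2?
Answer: 14*I*√3 ≈ 24.249*I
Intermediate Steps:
N(A) = 2*A
U = -3/2 (U = -9 + (6*1 + 6/4) = -9 + (6 + 6*(¼)) = -9 + (6 + 3/2) = -9 + 15/2 = -3/2 ≈ -1.5000)
m(f) = √(-3/2 + f) (m(f) = √(f - 3/2) = √(-3/2 + f))
(m((6 - 3)/(2 + N(-2)))*(-7))*(-2) = ((√(-6 + 4*((6 - 3)/(2 + 2*(-2))))/2)*(-7))*(-2) = ((√(-6 + 4*(3/(2 - 4)))/2)*(-7))*(-2) = ((√(-6 + 4*(3/(-2)))/2)*(-7))*(-2) = ((√(-6 + 4*(3*(-½)))/2)*(-7))*(-2) = ((√(-6 + 4*(-3/2))/2)*(-7))*(-2) = ((√(-6 - 6)/2)*(-7))*(-2) = ((√(-12)/2)*(-7))*(-2) = (((2*I*√3)/2)*(-7))*(-2) = ((I*√3)*(-7))*(-2) = -7*I*√3*(-2) = 14*I*√3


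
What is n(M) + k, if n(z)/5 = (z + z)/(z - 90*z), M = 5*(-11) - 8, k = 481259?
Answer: 42832041/89 ≈ 4.8126e+5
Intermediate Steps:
M = -63 (M = -55 - 8 = -63)
n(z) = -10/89 (n(z) = 5*((z + z)/(z - 90*z)) = 5*((2*z)/((-89*z))) = 5*((2*z)*(-1/(89*z))) = 5*(-2/89) = -10/89)
n(M) + k = -10/89 + 481259 = 42832041/89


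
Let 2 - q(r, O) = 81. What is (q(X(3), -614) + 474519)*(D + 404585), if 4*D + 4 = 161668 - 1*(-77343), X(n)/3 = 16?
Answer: 220299927670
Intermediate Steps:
X(n) = 48 (X(n) = 3*16 = 48)
q(r, O) = -79 (q(r, O) = 2 - 1*81 = 2 - 81 = -79)
D = 239007/4 (D = -1 + (161668 - 1*(-77343))/4 = -1 + (161668 + 77343)/4 = -1 + (¼)*239011 = -1 + 239011/4 = 239007/4 ≈ 59752.)
(q(X(3), -614) + 474519)*(D + 404585) = (-79 + 474519)*(239007/4 + 404585) = 474440*(1857347/4) = 220299927670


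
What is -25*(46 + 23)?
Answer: -1725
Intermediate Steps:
-25*(46 + 23) = -25*69 = -1725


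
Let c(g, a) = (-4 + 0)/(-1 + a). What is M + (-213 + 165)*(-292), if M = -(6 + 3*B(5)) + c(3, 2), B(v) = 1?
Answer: 14003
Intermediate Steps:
c(g, a) = -4/(-1 + a)
M = -13 (M = -(6 + 3*1) - 4/(-1 + 2) = -(6 + 3) - 4/1 = -1*9 - 4*1 = -9 - 4 = -13)
M + (-213 + 165)*(-292) = -13 + (-213 + 165)*(-292) = -13 - 48*(-292) = -13 + 14016 = 14003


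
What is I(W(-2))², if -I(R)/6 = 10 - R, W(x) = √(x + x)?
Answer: 3456 - 1440*I ≈ 3456.0 - 1440.0*I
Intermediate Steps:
W(x) = √2*√x (W(x) = √(2*x) = √2*√x)
I(R) = -60 + 6*R (I(R) = -6*(10 - R) = -60 + 6*R)
I(W(-2))² = (-60 + 6*(√2*√(-2)))² = (-60 + 6*(√2*(I*√2)))² = (-60 + 6*(2*I))² = (-60 + 12*I)²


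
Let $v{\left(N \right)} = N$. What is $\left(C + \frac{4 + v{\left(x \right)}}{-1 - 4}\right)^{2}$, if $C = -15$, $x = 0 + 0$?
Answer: $\frac{6241}{25} \approx 249.64$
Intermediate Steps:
$x = 0$
$\left(C + \frac{4 + v{\left(x \right)}}{-1 - 4}\right)^{2} = \left(-15 + \frac{4 + 0}{-1 - 4}\right)^{2} = \left(-15 + \frac{4}{-5}\right)^{2} = \left(-15 + 4 \left(- \frac{1}{5}\right)\right)^{2} = \left(-15 - \frac{4}{5}\right)^{2} = \left(- \frac{79}{5}\right)^{2} = \frac{6241}{25}$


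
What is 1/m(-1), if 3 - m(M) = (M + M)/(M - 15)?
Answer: 8/23 ≈ 0.34783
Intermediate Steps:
m(M) = 3 - 2*M/(-15 + M) (m(M) = 3 - (M + M)/(M - 15) = 3 - 2*M/(-15 + M))
1/m(-1) = 1/((-45 - 1)/(-15 - 1)) = 1/(-46/(-16)) = 1/(-1/16*(-46)) = 1/(23/8) = 8/23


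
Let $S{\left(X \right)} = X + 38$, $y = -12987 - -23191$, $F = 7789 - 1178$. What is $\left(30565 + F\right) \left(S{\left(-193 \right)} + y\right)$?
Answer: $373581624$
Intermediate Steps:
$F = 6611$ ($F = 7789 - 1178 = 6611$)
$y = 10204$ ($y = -12987 + 23191 = 10204$)
$S{\left(X \right)} = 38 + X$
$\left(30565 + F\right) \left(S{\left(-193 \right)} + y\right) = \left(30565 + 6611\right) \left(\left(38 - 193\right) + 10204\right) = 37176 \left(-155 + 10204\right) = 37176 \cdot 10049 = 373581624$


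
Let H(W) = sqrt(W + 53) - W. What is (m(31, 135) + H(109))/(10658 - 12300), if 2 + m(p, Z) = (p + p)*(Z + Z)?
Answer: -16629/1642 - 9*sqrt(2)/1642 ≈ -10.135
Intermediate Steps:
m(p, Z) = -2 + 4*Z*p (m(p, Z) = -2 + (p + p)*(Z + Z) = -2 + (2*p)*(2*Z) = -2 + 4*Z*p)
H(W) = sqrt(53 + W) - W
(m(31, 135) + H(109))/(10658 - 12300) = ((-2 + 4*135*31) + (sqrt(53 + 109) - 1*109))/(10658 - 12300) = ((-2 + 16740) + (sqrt(162) - 109))/(-1642) = (16738 + (9*sqrt(2) - 109))*(-1/1642) = (16738 + (-109 + 9*sqrt(2)))*(-1/1642) = (16629 + 9*sqrt(2))*(-1/1642) = -16629/1642 - 9*sqrt(2)/1642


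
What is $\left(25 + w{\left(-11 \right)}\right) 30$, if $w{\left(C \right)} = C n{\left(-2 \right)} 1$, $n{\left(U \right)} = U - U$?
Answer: $750$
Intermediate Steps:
$n{\left(U \right)} = 0$
$w{\left(C \right)} = 0$ ($w{\left(C \right)} = C 0 \cdot 1 = 0 \cdot 1 = 0$)
$\left(25 + w{\left(-11 \right)}\right) 30 = \left(25 + 0\right) 30 = 25 \cdot 30 = 750$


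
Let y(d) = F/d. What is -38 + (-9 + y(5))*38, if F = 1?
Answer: -1862/5 ≈ -372.40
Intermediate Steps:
y(d) = 1/d
-38 + (-9 + y(5))*38 = -38 + (-9 + 1/5)*38 = -38 - 44/5*38 = -38 - 1672/5 = -1862/5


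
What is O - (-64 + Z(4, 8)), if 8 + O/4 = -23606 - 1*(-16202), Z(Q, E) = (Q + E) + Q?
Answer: -29600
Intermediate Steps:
Z(Q, E) = E + 2*Q (Z(Q, E) = (E + Q) + Q = E + 2*Q)
O = -29648 (O = -32 + 4*(-23606 - 1*(-16202)) = -32 + 4*(-23606 + 16202) = -32 + 4*(-7404) = -32 - 29616 = -29648)
O - (-64 + Z(4, 8)) = -29648 - (-64 + (8 + 2*4)) = -29648 - (-64 + (8 + 8)) = -29648 - (-64 + 16) = -29648 - (-48) = -29648 - 1*(-48) = -29648 + 48 = -29600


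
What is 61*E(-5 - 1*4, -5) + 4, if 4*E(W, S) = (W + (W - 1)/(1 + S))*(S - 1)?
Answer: 2395/4 ≈ 598.75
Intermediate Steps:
E(W, S) = (-1 + S)*(W + (-1 + W)/(1 + S))/4 (E(W, S) = ((W + (W - 1)/(1 + S))*(S - 1))/4 = ((W + (-1 + W)/(1 + S))*(-1 + S))/4 = ((-1 + S)*(W + (-1 + W)/(1 + S)))/4 = (-1 + S)*(W + (-1 + W)/(1 + S))/4)
61*E(-5 - 1*4, -5) + 4 = 61*((1 - 1*(-5) - 2*(-5 - 1*4) - 5*(-5 - 1*4) + (-5 - 1*4)*(-5)²)/(4*(1 - 5))) + 4 = 61*((¼)*(1 + 5 - 2*(-5 - 4) - 5*(-5 - 4) + (-5 - 4)*25)/(-4)) + 4 = 61*((¼)*(-¼)*(1 + 5 - 2*(-9) - 5*(-9) - 9*25)) + 4 = 61*((¼)*(-¼)*(1 + 5 + 18 + 45 - 225)) + 4 = 61*((¼)*(-¼)*(-156)) + 4 = 61*(39/4) + 4 = 2379/4 + 4 = 2395/4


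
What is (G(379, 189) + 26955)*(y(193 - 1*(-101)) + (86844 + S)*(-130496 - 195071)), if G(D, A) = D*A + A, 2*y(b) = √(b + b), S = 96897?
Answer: -5908721107169925 + 691425*√3 ≈ -5.9087e+15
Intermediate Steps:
y(b) = √2*√b/2 (y(b) = √(b + b)/2 = √(2*b)/2 = (√2*√b)/2 = √2*√b/2)
G(D, A) = A + A*D (G(D, A) = A*D + A = A + A*D)
(G(379, 189) + 26955)*(y(193 - 1*(-101)) + (86844 + S)*(-130496 - 195071)) = (189*(1 + 379) + 26955)*(√2*√(193 - 1*(-101))/2 + (86844 + 96897)*(-130496 - 195071)) = (189*380 + 26955)*(√2*√(193 + 101)/2 + 183741*(-325567)) = (71820 + 26955)*(√2*√294/2 - 59820006147) = 98775*(√2*(7*√6)/2 - 59820006147) = 98775*(7*√3 - 59820006147) = 98775*(-59820006147 + 7*√3) = -5908721107169925 + 691425*√3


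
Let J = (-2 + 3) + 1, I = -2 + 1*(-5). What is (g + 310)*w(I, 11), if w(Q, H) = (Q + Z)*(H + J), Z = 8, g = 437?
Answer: 9711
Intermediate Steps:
I = -7 (I = -2 - 5 = -7)
J = 2 (J = 1 + 1 = 2)
w(Q, H) = (2 + H)*(8 + Q) (w(Q, H) = (Q + 8)*(H + 2) = (8 + Q)*(2 + H) = (2 + H)*(8 + Q))
(g + 310)*w(I, 11) = (437 + 310)*(16 + 2*(-7) + 8*11 + 11*(-7)) = 747*(16 - 14 + 88 - 77) = 747*13 = 9711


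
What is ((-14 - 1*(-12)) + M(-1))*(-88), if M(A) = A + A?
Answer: 352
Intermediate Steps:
M(A) = 2*A
((-14 - 1*(-12)) + M(-1))*(-88) = ((-14 - 1*(-12)) + 2*(-1))*(-88) = ((-14 + 12) - 2)*(-88) = (-2 - 2)*(-88) = -4*(-88) = 352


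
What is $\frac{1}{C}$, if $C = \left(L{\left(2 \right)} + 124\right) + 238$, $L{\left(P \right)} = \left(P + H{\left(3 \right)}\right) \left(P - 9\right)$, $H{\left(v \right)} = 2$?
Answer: $\frac{1}{334} \approx 0.002994$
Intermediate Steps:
$L{\left(P \right)} = \left(-9 + P\right) \left(2 + P\right)$ ($L{\left(P \right)} = \left(P + 2\right) \left(P - 9\right) = \left(2 + P\right) \left(-9 + P\right) = \left(-9 + P\right) \left(2 + P\right)$)
$C = 334$ ($C = \left(\left(-18 + 2^{2} - 14\right) + 124\right) + 238 = \left(\left(-18 + 4 - 14\right) + 124\right) + 238 = \left(-28 + 124\right) + 238 = 96 + 238 = 334$)
$\frac{1}{C} = \frac{1}{334}$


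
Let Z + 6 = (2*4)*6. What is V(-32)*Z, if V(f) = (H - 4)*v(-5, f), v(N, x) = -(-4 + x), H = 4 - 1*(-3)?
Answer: 4536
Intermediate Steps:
H = 7 (H = 4 + 3 = 7)
v(N, x) = 4 - x
V(f) = 12 - 3*f (V(f) = (7 - 4)*(4 - f) = 3*(4 - f) = 12 - 3*f)
Z = 42 (Z = -6 + (2*4)*6 = -6 + 8*6 = -6 + 48 = 42)
V(-32)*Z = (12 - 3*(-32))*42 = (12 + 96)*42 = 108*42 = 4536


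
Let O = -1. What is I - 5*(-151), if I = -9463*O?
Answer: 10218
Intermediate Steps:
I = 9463 (I = -9463*(-1) = 9463)
I - 5*(-151) = 9463 - 5*(-151) = 9463 + 755 = 10218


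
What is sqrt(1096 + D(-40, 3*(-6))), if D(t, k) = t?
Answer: 4*sqrt(66) ≈ 32.496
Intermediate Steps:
sqrt(1096 + D(-40, 3*(-6))) = sqrt(1096 - 40) = sqrt(1056) = 4*sqrt(66)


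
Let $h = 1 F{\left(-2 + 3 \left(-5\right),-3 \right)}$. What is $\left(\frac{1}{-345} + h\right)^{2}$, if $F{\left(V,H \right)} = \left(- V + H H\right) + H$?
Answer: $\frac{62948356}{119025} \approx 528.87$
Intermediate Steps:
$F{\left(V,H \right)} = H + H^{2} - V$ ($F{\left(V,H \right)} = \left(- V + H^{2}\right) + H = \left(H^{2} - V\right) + H = H + H^{2} - V$)
$h = 23$ ($h = 1 \left(-3 + \left(-3\right)^{2} - \left(-2 + 3 \left(-5\right)\right)\right) = 1 \left(-3 + 9 - \left(-2 - 15\right)\right) = 1 \left(-3 + 9 - -17\right) = 1 \left(-3 + 9 + 17\right) = 1 \cdot 23 = 23$)
$\left(\frac{1}{-345} + h\right)^{2} = \left(\frac{1}{-345} + 23\right)^{2} = \left(- \frac{1}{345} + 23\right)^{2} = \left(\frac{7934}{345}\right)^{2} = \frac{62948356}{119025}$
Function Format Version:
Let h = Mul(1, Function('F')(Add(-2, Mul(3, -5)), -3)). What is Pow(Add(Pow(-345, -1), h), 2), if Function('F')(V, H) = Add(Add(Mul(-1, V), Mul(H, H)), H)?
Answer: Rational(62948356, 119025) ≈ 528.87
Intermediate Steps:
Function('F')(V, H) = Add(H, Pow(H, 2), Mul(-1, V)) (Function('F')(V, H) = Add(Add(Mul(-1, V), Pow(H, 2)), H) = Add(Add(Pow(H, 2), Mul(-1, V)), H) = Add(H, Pow(H, 2), Mul(-1, V)))
h = 23 (h = Mul(1, Add(-3, Pow(-3, 2), Mul(-1, Add(-2, Mul(3, -5))))) = Mul(1, Add(-3, 9, Mul(-1, Add(-2, -15)))) = Mul(1, Add(-3, 9, Mul(-1, -17))) = Mul(1, Add(-3, 9, 17)) = Mul(1, 23) = 23)
Pow(Add(Pow(-345, -1), h), 2) = Pow(Add(Pow(-345, -1), 23), 2) = Pow(Add(Rational(-1, 345), 23), 2) = Pow(Rational(7934, 345), 2) = Rational(62948356, 119025)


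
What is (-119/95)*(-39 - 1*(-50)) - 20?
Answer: -3209/95 ≈ -33.779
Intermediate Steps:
(-119/95)*(-39 - 1*(-50)) - 20 = (-119*1/95)*(-39 + 50) - 20 = -119/95*11 - 20 = -1309/95 - 20 = -3209/95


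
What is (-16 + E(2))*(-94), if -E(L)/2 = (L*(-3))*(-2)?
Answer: 3760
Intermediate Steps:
E(L) = -12*L (E(L) = -2*L*(-3)*(-2) = -2*(-3*L)*(-2) = -12*L)
(-16 + E(2))*(-94) = (-16 - 12*2)*(-94) = (-16 - 24)*(-94) = -40*(-94) = 3760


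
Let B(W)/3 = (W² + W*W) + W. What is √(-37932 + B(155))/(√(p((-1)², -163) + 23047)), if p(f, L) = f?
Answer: √332454/268 ≈ 2.1514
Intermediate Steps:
B(W) = 3*W + 6*W² (B(W) = 3*((W² + W*W) + W) = 3*((W² + W²) + W) = 3*(2*W² + W) = 3*(W + 2*W²) = 3*W + 6*W²)
√(-37932 + B(155))/(√(p((-1)², -163) + 23047)) = √(-37932 + 3*155*(1 + 2*155))/(√((-1)² + 23047)) = √(-37932 + 3*155*(1 + 310))/(√(1 + 23047)) = √(-37932 + 3*155*311)/(√23048) = √(-37932 + 144615)/((2*√5762)) = √106683*(√5762/11524) = √332454/268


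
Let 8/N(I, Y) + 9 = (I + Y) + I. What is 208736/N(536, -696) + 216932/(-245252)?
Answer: 587118763899/61313 ≈ 9.5758e+6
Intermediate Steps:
N(I, Y) = 8/(-9 + Y + 2*I) (N(I, Y) = 8/(-9 + ((I + Y) + I)) = 8/(-9 + (Y + 2*I)) = 8/(-9 + Y + 2*I))
208736/N(536, -696) + 216932/(-245252) = 208736/((8/(-9 - 696 + 2*536))) + 216932/(-245252) = 208736/((8/(-9 - 696 + 1072))) + 216932*(-1/245252) = 208736/((8/367)) - 54233/61313 = 208736/((8*(1/367))) - 54233/61313 = 208736/(8/367) - 54233/61313 = 208736*(367/8) - 54233/61313 = 9575764 - 54233/61313 = 587118763899/61313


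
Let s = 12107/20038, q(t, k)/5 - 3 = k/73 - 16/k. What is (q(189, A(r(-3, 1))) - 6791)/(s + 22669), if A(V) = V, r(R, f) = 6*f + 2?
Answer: -9925582844/33160507617 ≈ -0.29932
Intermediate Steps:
r(R, f) = 2 + 6*f
q(t, k) = 15 - 80/k + 5*k/73 (q(t, k) = 15 + 5*(k/73 - 16/k) = 15 + 5*(-16/k + k/73) = 15 + (-80/k + 5*k/73) = 15 - 80/k + 5*k/73)
s = 12107/20038 (s = 12107*(1/20038) = 12107/20038 ≈ 0.60420)
(q(189, A(r(-3, 1))) - 6791)/(s + 22669) = ((15 - 80/(2 + 6*1) + 5*(2 + 6*1)/73) - 6791)/(12107/20038 + 22669) = ((15 - 80/(2 + 6) + 5*(2 + 6)/73) - 6791)/(454253529/20038) = ((15 - 80/8 + (5/73)*8) - 6791)*(20038/454253529) = ((15 - 80*⅛ + 40/73) - 6791)*(20038/454253529) = ((15 - 10 + 40/73) - 6791)*(20038/454253529) = (405/73 - 6791)*(20038/454253529) = -495338/73*20038/454253529 = -9925582844/33160507617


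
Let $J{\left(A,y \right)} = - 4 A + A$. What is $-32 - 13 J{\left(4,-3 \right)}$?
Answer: $124$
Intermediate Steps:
$J{\left(A,y \right)} = - 3 A$
$-32 - 13 J{\left(4,-3 \right)} = -32 - 13 \left(\left(-3\right) 4\right) = -32 - -156 = -32 + 156 = 124$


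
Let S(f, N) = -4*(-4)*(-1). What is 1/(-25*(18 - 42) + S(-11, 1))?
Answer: 1/584 ≈ 0.0017123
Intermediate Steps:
S(f, N) = -16 (S(f, N) = 16*(-1) = -16)
1/(-25*(18 - 42) + S(-11, 1)) = 1/(-25*(18 - 42) - 16) = 1/(-25*(-24) - 16) = 1/(600 - 16) = 1/584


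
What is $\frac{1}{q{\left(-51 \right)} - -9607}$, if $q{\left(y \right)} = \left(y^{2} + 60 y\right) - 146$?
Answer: $\frac{1}{9002} \approx 0.00011109$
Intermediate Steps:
$q{\left(y \right)} = -146 + y^{2} + 60 y$
$\frac{1}{q{\left(-51 \right)} - -9607} = \frac{1}{\left(-146 + \left(-51\right)^{2} + 60 \left(-51\right)\right) - -9607} = \frac{1}{\left(-146 + 2601 - 3060\right) + \left(-4788 + 14395\right)} = \frac{1}{-605 + 9607} = \frac{1}{9002}$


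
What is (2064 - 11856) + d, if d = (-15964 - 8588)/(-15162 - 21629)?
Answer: -360232920/36791 ≈ -9791.3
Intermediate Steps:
d = 24552/36791 (d = -24552/(-36791) = -24552*(-1/36791) = 24552/36791 ≈ 0.66734)
(2064 - 11856) + d = (2064 - 11856) + 24552/36791 = -9792 + 24552/36791 = -360232920/36791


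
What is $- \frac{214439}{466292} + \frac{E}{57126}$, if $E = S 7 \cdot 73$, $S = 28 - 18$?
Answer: $- \frac{4933645097}{13318698396} \approx -0.37043$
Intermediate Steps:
$S = 10$
$E = 5110$ ($E = 10 \cdot 7 \cdot 73 = 70 \cdot 73 = 5110$)
$- \frac{214439}{466292} + \frac{E}{57126} = - \frac{214439}{466292} + \frac{5110}{57126} = \left(-214439\right) \frac{1}{466292} + 5110 \cdot \frac{1}{57126} = - \frac{214439}{466292} + \frac{2555}{28563} = - \frac{4933645097}{13318698396}$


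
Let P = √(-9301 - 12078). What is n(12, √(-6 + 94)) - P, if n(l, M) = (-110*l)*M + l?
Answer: 12 - 2640*√22 - I*√21379 ≈ -12371.0 - 146.22*I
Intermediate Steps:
n(l, M) = l - 110*M*l (n(l, M) = -110*M*l + l = l - 110*M*l)
P = I*√21379 (P = √(-21379) = I*√21379 ≈ 146.22*I)
n(12, √(-6 + 94)) - P = 12*(1 - 110*√(-6 + 94)) - I*√21379 = 12*(1 - 220*√22) - I*√21379 = (12 - 2640*√22) - I*√21379 = 12 - 2640*√22 - I*√21379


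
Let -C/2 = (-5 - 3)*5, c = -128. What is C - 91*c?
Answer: 11728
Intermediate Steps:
C = 80 (C = -2*(-5 - 3)*5 = -(-16)*5 = -2*(-40) = 80)
C - 91*c = 80 - 91*(-128) = 80 + 11648 = 11728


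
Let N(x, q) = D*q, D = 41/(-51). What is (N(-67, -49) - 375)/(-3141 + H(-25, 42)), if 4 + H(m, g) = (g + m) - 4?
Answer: 4279/39933 ≈ 0.10715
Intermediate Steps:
D = -41/51 (D = 41*(-1/51) = -41/51 ≈ -0.80392)
H(m, g) = -8 + g + m (H(m, g) = -4 + ((g + m) - 4) = -4 + (-4 + g + m) = -8 + g + m)
N(x, q) = -41*q/51
(N(-67, -49) - 375)/(-3141 + H(-25, 42)) = (-41/51*(-49) - 375)/(-3141 + (-8 + 42 - 25)) = (2009/51 - 375)/(-3141 + 9) = -17116/51/(-3132) = -17116/51*(-1/3132) = 4279/39933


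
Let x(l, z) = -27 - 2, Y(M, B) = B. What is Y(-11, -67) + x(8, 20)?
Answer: -96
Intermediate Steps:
x(l, z) = -29
Y(-11, -67) + x(8, 20) = -67 - 29 = -96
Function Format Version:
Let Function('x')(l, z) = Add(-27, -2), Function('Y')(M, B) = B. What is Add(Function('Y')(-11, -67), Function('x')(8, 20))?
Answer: -96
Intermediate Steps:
Function('x')(l, z) = -29
Add(Function('Y')(-11, -67), Function('x')(8, 20)) = Add(-67, -29) = -96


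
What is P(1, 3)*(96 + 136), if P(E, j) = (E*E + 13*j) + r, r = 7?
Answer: 10904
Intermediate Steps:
P(E, j) = 7 + E² + 13*j (P(E, j) = (E*E + 13*j) + 7 = (E² + 13*j) + 7 = 7 + E² + 13*j)
P(1, 3)*(96 + 136) = (7 + 1² + 13*3)*(96 + 136) = (7 + 1 + 39)*232 = 47*232 = 10904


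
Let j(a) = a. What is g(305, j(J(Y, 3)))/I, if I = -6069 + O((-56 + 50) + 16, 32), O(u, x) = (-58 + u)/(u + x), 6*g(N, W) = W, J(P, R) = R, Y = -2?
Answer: -7/84982 ≈ -8.2370e-5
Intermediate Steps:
g(N, W) = W/6
O(u, x) = (-58 + u)/(u + x)
I = -42491/7 (I = -6069 + (-58 + ((-56 + 50) + 16))/(((-56 + 50) + 16) + 32) = -6069 + (-58 + (-6 + 16))/((-6 + 16) + 32) = -6069 + (-58 + 10)/(10 + 32) = -6069 - 48/42 = -6069 + (1/42)*(-48) = -6069 - 8/7 = -42491/7 ≈ -6070.1)
g(305, j(J(Y, 3)))/I = ((⅙)*3)/(-42491/7) = (½)*(-7/42491) = -7/84982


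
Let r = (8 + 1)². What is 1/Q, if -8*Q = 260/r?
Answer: -162/65 ≈ -2.4923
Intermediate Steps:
r = 81 (r = 9² = 81)
Q = -65/162 (Q = -65/(2*81) = -⅛*260/81 = -65/162 ≈ -0.40123)
1/Q = 1/(-65/162) = -162/65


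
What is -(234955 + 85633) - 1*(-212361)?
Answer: -108227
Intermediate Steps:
-(234955 + 85633) - 1*(-212361) = -1*320588 + 212361 = -320588 + 212361 = -108227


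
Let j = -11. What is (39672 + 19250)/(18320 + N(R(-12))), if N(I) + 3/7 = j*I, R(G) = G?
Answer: 412454/129161 ≈ 3.1933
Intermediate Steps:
N(I) = -3/7 - 11*I
(39672 + 19250)/(18320 + N(R(-12))) = (39672 + 19250)/(18320 + (-3/7 - 11*(-12))) = 58922/(18320 + (-3/7 + 132)) = 58922/(18320 + 921/7) = 58922/(129161/7) = 58922*(7/129161) = 412454/129161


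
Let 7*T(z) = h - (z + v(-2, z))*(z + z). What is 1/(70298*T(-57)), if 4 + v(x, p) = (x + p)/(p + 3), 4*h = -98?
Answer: -63/4336367279 ≈ -1.4528e-8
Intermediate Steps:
h = -49/2 (h = (¼)*(-98) = -49/2 ≈ -24.500)
v(x, p) = -4 + (p + x)/(3 + p) (v(x, p) = -4 + (x + p)/(p + 3) = -4 + (p + x)/(3 + p))
T(z) = -7/2 - 2*z*(z + (-14 - 3*z)/(3 + z))/7 (T(z) = (-49/2 - (z + (-12 - 2 - 3*z)/(3 + z))*(z + z))/7 = (-49/2 - (z + (-14 - 3*z)/(3 + z))*2*z)/7 = (-49/2 - 2*z*(z + (-14 - 3*z)/(3 + z)))/7 = -7/2 - 2*z*(z + (-14 - 3*z)/(3 + z))/7)
1/(70298*T(-57)) = 1/(70298*(((-147 - 4*(-57)³ + 7*(-57))/(14*(3 - 57))))) = 1/(70298*(((1/14)*(-147 - 4*(-185193) - 399)/(-54)))) = 1/(70298*(((1/14)*(-1/54)*(-147 + 740772 - 399)))) = 1/(70298*(((1/14)*(-1/54)*740226))) = 1/(70298*(-123371/126)) = (1/70298)*(-126/123371) = -63/4336367279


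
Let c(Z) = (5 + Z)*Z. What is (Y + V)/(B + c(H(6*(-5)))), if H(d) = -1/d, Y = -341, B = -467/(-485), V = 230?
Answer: -9690300/98707 ≈ -98.172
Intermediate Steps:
B = 467/485 (B = -467*(-1/485) = 467/485 ≈ 0.96289)
c(Z) = Z*(5 + Z)
(Y + V)/(B + c(H(6*(-5)))) = (-341 + 230)/(467/485 + (-1/(6*(-5)))*(5 - 1/(6*(-5)))) = -111/(467/485 + (-1/(-30))*(5 - 1/(-30))) = -111/(467/485 + (-1*(-1/30))*(5 - 1*(-1/30))) = -111/(467/485 + (5 + 1/30)/30) = -111/(467/485 + (1/30)*(151/30)) = -111/(467/485 + 151/900) = -111/98707/87300 = -111*87300/98707 = -9690300/98707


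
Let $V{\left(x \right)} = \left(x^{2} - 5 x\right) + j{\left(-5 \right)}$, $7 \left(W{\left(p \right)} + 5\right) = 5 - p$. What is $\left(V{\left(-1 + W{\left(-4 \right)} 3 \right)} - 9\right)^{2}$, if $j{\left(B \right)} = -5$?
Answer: $\frac{90516196}{2401} \approx 37699.0$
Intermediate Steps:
$W{\left(p \right)} = - \frac{30}{7} - \frac{p}{7}$ ($W{\left(p \right)} = -5 + \frac{5 - p}{7} = -5 - \left(- \frac{5}{7} + \frac{p}{7}\right) = - \frac{30}{7} - \frac{p}{7}$)
$V{\left(x \right)} = -5 + x^{2} - 5 x$ ($V{\left(x \right)} = \left(x^{2} - 5 x\right) - 5 = -5 + x^{2} - 5 x$)
$\left(V{\left(-1 + W{\left(-4 \right)} 3 \right)} - 9\right)^{2} = \left(\left(-5 + \left(-1 + \left(- \frac{30}{7} - - \frac{4}{7}\right) 3\right)^{2} - 5 \left(-1 + \left(- \frac{30}{7} - - \frac{4}{7}\right) 3\right)\right) - 9\right)^{2} = \left(\left(-5 + \left(-1 + \left(- \frac{30}{7} + \frac{4}{7}\right) 3\right)^{2} - 5 \left(-1 + \left(- \frac{30}{7} + \frac{4}{7}\right) 3\right)\right) - 9\right)^{2} = \left(\left(-5 + \left(-1 - \frac{78}{7}\right)^{2} - 5 \left(-1 - \frac{78}{7}\right)\right) - 9\right)^{2} = \left(\left(-5 + \left(- \frac{85}{7}\right)^{2} - - \frac{425}{7}\right) - 9\right)^{2} = \left(\left(-5 + \frac{7225}{49} + \frac{425}{7}\right) - 9\right)^{2} = \left(\frac{9955}{49} - 9\right)^{2} = \left(\frac{9514}{49}\right)^{2} = \frac{90516196}{2401}$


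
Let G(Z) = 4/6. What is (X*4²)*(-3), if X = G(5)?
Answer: -32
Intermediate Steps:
G(Z) = ⅔ (G(Z) = 4*(⅙) = ⅔)
X = ⅔ ≈ 0.66667
(X*4²)*(-3) = ((⅔)*4²)*(-3) = ((⅔)*16)*(-3) = (32/3)*(-3) = -32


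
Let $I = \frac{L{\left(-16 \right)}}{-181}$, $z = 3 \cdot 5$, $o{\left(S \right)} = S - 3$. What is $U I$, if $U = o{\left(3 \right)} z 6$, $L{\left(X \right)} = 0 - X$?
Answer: $0$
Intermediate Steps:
$o{\left(S \right)} = -3 + S$ ($o{\left(S \right)} = S - 3 = -3 + S$)
$L{\left(X \right)} = - X$
$z = 15$
$I = - \frac{16}{181}$ ($I = \frac{\left(-1\right) \left(-16\right)}{-181} = 16 \left(- \frac{1}{181}\right) = - \frac{16}{181} \approx -0.088398$)
$U = 0$ ($U = \left(-3 + 3\right) 15 \cdot 6 = 0 \cdot 15 \cdot 6 = 0 \cdot 6 = 0$)
$U I = 0 \left(- \frac{16}{181}\right) = 0$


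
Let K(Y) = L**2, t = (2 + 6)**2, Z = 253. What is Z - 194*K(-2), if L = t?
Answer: -794371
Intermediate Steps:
t = 64 (t = 8**2 = 64)
L = 64
K(Y) = 4096 (K(Y) = 64**2 = 4096)
Z - 194*K(-2) = 253 - 194*4096 = 253 - 794624 = -794371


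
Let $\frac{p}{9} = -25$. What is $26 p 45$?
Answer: $-263250$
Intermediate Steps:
$p = -225$ ($p = 9 \left(-25\right) = -225$)
$26 p 45 = 26 \left(-225\right) 45 = \left(-5850\right) 45 = -263250$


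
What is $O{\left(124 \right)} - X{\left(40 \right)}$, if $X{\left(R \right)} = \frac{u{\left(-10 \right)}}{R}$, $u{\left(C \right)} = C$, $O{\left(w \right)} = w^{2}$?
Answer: $\frac{61505}{4} \approx 15376.0$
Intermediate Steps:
$X{\left(R \right)} = - \frac{10}{R}$
$O{\left(124 \right)} - X{\left(40 \right)} = 124^{2} - - \frac{10}{40} = 15376 - \left(-10\right) \frac{1}{40} = 15376 - - \frac{1}{4} = 15376 + \frac{1}{4} = \frac{61505}{4}$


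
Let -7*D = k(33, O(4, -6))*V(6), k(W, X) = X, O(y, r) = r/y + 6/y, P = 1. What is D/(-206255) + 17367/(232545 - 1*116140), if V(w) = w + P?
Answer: 17367/116405 ≈ 0.14919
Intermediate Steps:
O(y, r) = 6/y + r/y
V(w) = 1 + w (V(w) = w + 1 = 1 + w)
D = 0 (D = -(6 - 6)/4*(1 + 6)/7 = -(¼)*0*7/7 = -0*7 = -⅐*0 = 0)
D/(-206255) + 17367/(232545 - 1*116140) = 0/(-206255) + 17367/(232545 - 1*116140) = 0*(-1/206255) + 17367/(232545 - 116140) = 0 + 17367/116405 = 17367/116405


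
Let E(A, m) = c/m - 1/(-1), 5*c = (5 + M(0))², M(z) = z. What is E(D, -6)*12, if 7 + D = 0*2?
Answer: 2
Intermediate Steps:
D = -7 (D = -7 + 0*2 = -7 + 0 = -7)
c = 5 (c = (5 + 0)²/5 = (⅕)*5² = (⅕)*25 = 5)
E(A, m) = 1 + 5/m (E(A, m) = 5/m - 1/(-1) = 5/m - 1*(-1) = 5/m + 1 = 1 + 5/m)
E(D, -6)*12 = ((5 - 6)/(-6))*12 = -⅙*(-1)*12 = (⅙)*12 = 2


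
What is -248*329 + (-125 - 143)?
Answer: -81860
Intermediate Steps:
-248*329 + (-125 - 143) = -81592 - 268 = -81860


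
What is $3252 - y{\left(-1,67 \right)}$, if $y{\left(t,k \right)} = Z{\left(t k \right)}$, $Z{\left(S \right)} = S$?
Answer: $3319$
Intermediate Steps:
$y{\left(t,k \right)} = k t$ ($y{\left(t,k \right)} = t k = k t$)
$3252 - y{\left(-1,67 \right)} = 3252 - 67 \left(-1\right) = 3252 - -67 = 3252 + 67 = 3319$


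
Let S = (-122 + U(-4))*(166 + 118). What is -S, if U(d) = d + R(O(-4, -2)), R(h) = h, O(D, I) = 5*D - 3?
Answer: 42316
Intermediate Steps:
O(D, I) = -3 + 5*D
U(d) = -23 + d (U(d) = d + (-3 + 5*(-4)) = d + (-3 - 20) = d - 23 = -23 + d)
S = -42316 (S = (-122 + (-23 - 4))*(166 + 118) = (-122 - 27)*284 = -149*284 = -42316)
-S = -1*(-42316) = 42316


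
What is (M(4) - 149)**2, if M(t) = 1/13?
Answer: 3748096/169 ≈ 22178.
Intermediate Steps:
M(t) = 1/13
(M(4) - 149)**2 = (1/13 - 149)**2 = (-1936/13)**2 = 3748096/169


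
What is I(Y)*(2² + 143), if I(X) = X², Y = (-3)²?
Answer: 11907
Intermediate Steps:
Y = 9
I(Y)*(2² + 143) = 9²*(2² + 143) = 81*(4 + 143) = 81*147 = 11907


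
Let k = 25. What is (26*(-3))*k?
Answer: -1950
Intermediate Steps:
(26*(-3))*k = (26*(-3))*25 = -78*25 = -1950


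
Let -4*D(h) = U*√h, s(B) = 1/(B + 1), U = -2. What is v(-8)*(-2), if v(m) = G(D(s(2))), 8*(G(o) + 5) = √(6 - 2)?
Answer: 19/2 ≈ 9.5000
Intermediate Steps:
s(B) = 1/(1 + B)
D(h) = √h/2 (D(h) = -(-1)*√h/2 = √h/2)
G(o) = -19/4 (G(o) = -5 + √(6 - 2)/8 = -5 + √4/8 = -5 + (⅛)*2 = -5 + ¼ = -19/4)
v(m) = -19/4
v(-8)*(-2) = -19/4*(-2) = 19/2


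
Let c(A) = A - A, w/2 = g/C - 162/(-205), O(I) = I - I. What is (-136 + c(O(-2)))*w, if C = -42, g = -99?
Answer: -1228488/1435 ≈ -856.09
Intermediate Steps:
O(I) = 0
w = 9033/1435 (w = 2*(-99/(-42) - 162/(-205)) = 2*(-99*(-1/42) - 162*(-1/205)) = 2*(33/14 + 162/205) = 2*(9033/2870) = 9033/1435 ≈ 6.2948)
c(A) = 0
(-136 + c(O(-2)))*w = (-136 + 0)*(9033/1435) = -136*9033/1435 = -1228488/1435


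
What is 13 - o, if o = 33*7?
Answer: -218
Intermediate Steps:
o = 231
13 - o = 13 - 1*231 = 13 - 231 = -218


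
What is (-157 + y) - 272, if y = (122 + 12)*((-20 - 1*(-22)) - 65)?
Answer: -8871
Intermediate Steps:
y = -8442 (y = 134*((-20 + 22) - 65) = 134*(2 - 65) = 134*(-63) = -8442)
(-157 + y) - 272 = (-157 - 8442) - 272 = -8599 - 272 = -8871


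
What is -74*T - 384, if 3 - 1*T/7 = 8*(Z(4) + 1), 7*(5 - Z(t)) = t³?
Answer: -14962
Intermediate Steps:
Z(t) = 5 - t³/7
T = 197 (T = 21 - 56*((5 - ⅐*4³) + 1) = 21 - 56*((5 - ⅐*64) + 1) = 21 - 56*((5 - 64/7) + 1) = 21 - 56*(-29/7 + 1) = 21 - 56*(-22)/7 = 21 - 7*(-176/7) = 21 + 176 = 197)
-74*T - 384 = -74*197 - 384 = -14578 - 384 = -14962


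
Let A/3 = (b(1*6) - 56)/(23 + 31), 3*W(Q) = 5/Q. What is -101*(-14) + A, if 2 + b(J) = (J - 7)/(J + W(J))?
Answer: 1434752/1017 ≈ 1410.8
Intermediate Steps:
W(Q) = 5/(3*Q) (W(Q) = (5/Q)/3 = 5/(3*Q))
b(J) = -2 + (-7 + J)/(J + 5/(3*J)) (b(J) = -2 + (J - 7)/(J + 5/(3*J)) = -2 + (-7 + J)/(J + 5/(3*J)))
A = -3286/1017 (A = 3*(((-10 - 3*1*6*(7 + 1*6))/(5 + 3*(1*6)²) - 56)/(23 + 31)) = 3*(((-10 - 3*6*(7 + 6))/(5 + 3*6²) - 56)/54) = 3*(((-10 - 3*6*13)/(5 + 3*36) - 56)*(1/54)) = 3*(((-10 - 234)/(5 + 108) - 56)*(1/54)) = 3*((-244/113 - 56)*(1/54)) = 3*(-6572/113*1/54) = 3*(-3286/3051) = -3286/1017 ≈ -3.2311)
-101*(-14) + A = -101*(-14) - 3286/1017 = 1414 - 3286/1017 = 1434752/1017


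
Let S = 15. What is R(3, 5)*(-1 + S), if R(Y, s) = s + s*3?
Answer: 280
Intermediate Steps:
R(Y, s) = 4*s (R(Y, s) = s + 3*s = 4*s)
R(3, 5)*(-1 + S) = (4*5)*(-1 + 15) = 20*14 = 280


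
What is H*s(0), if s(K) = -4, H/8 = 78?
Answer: -2496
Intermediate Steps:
H = 624 (H = 8*78 = 624)
H*s(0) = 624*(-4) = -2496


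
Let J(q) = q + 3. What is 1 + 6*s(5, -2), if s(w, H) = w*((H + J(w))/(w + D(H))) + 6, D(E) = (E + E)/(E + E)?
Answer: 67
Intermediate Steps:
J(q) = 3 + q
D(E) = 1 (D(E) = (2*E)/((2*E)) = (2*E)*(1/(2*E)) = 1)
s(w, H) = 6 + w*(3 + H + w)/(1 + w) (s(w, H) = w*((H + (3 + w))/(w + 1)) + 6 = w*((3 + H + w)/(1 + w)) + 6 = w*(3 + H + w)/(1 + w) + 6 = 6 + w*(3 + H + w)/(1 + w))
1 + 6*s(5, -2) = 1 + 6*((6 + 5**2 + 9*5 - 2*5)/(1 + 5)) = 1 + 6*((6 + 25 + 45 - 10)/6) = 1 + 6*((1/6)*66) = 1 + 6*11 = 1 + 66 = 67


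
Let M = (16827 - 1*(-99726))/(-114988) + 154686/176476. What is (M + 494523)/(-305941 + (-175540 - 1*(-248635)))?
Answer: -2508791417488791/1181263982317912 ≈ -2.1238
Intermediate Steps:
M = -695443365/5073155572 (M = (16827 + 99726)*(-1/114988) + 154686*(1/176476) = 116553*(-1/114988) + 77343/88238 = -116553/114988 + 77343/88238 = -695443365/5073155572 ≈ -0.13708)
(M + 494523)/(-305941 + (-175540 - 1*(-248635))) = (-695443365/5073155572 + 494523)/(-305941 + (-175540 - 1*(-248635))) = 2508791417488791/(5073155572*(-305941 + (-175540 + 248635))) = 2508791417488791/(5073155572*(-305941 + 73095)) = (2508791417488791/5073155572)/(-232846) = (2508791417488791/5073155572)*(-1/232846) = -2508791417488791/1181263982317912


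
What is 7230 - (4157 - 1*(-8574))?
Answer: -5501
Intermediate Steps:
7230 - (4157 - 1*(-8574)) = 7230 - (4157 + 8574) = 7230 - 1*12731 = 7230 - 12731 = -5501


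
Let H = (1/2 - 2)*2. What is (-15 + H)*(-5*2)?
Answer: 180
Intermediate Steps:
H = -3 (H = (1/2 - 2)*2 = -3/2*2 = -3)
(-15 + H)*(-5*2) = (-15 - 3)*(-5*2) = -18*(-10) = 180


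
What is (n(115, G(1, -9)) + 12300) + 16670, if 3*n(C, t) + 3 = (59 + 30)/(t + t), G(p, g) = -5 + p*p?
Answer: 695167/24 ≈ 28965.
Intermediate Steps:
G(p, g) = -5 + p**2
n(C, t) = -1 + 89/(6*t) (n(C, t) = -1 + ((59 + 30)/(t + t))/3 = -1 + (89/((2*t)))/3 = -1 + (89*(1/(2*t)))/3 = -1 + (89/(2*t))/3 = -1 + 89/(6*t))
(n(115, G(1, -9)) + 12300) + 16670 = ((89/6 - (-5 + 1**2))/(-5 + 1**2) + 12300) + 16670 = ((89/6 - (-5 + 1))/(-5 + 1) + 12300) + 16670 = ((89/6 - 1*(-4))/(-4) + 12300) + 16670 = (-(89/6 + 4)/4 + 12300) + 16670 = (-1/4*113/6 + 12300) + 16670 = (-113/24 + 12300) + 16670 = 295087/24 + 16670 = 695167/24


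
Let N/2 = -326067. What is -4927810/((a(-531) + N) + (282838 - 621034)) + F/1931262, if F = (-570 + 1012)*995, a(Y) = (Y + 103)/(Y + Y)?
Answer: 1321184982894865/253895780632548 ≈ 5.2037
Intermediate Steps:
N = -652134 (N = 2*(-326067) = -652134)
a(Y) = (103 + Y)/(2*Y) (a(Y) = (103 + Y)/((2*Y)) = (103 + Y)*(1/(2*Y)) = (103 + Y)/(2*Y))
F = 439790 (F = 442*995 = 439790)
-4927810/((a(-531) + N) + (282838 - 621034)) + F/1931262 = -4927810/(((½)*(103 - 531)/(-531) - 652134) + (282838 - 621034)) + 439790/1931262 = -4927810/(((½)*(-1/531)*(-428) - 652134) - 338196) + 439790*(1/1931262) = -4927810/((214/531 - 652134) - 338196) + 219895/965631 = -4927810/(-346282940/531 - 338196) + 219895/965631 = -4927810/(-525865016/531) + 219895/965631 = -4927810*(-531/525865016) + 219895/965631 = 1308333555/262932508 + 219895/965631 = 1321184982894865/253895780632548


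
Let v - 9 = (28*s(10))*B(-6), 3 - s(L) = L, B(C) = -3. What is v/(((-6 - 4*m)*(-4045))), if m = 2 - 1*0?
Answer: 597/56630 ≈ 0.010542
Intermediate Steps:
m = 2 (m = 2 + 0 = 2)
s(L) = 3 - L
v = 597 (v = 9 + (28*(3 - 1*10))*(-3) = 9 + (28*(3 - 10))*(-3) = 9 + (28*(-7))*(-3) = 9 - 196*(-3) = 9 + 588 = 597)
v/(((-6 - 4*m)*(-4045))) = 597/(((-6 - 4*2)*(-4045))) = 597/(((-6 - 8)*(-4045))) = 597/((-14*(-4045))) = 597/56630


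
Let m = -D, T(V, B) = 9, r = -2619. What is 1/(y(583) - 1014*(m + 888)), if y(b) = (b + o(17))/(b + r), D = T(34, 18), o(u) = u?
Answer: -509/453674904 ≈ -1.1219e-6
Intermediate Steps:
D = 9
m = -9 (m = -1*9 = -9)
y(b) = (17 + b)/(-2619 + b) (y(b) = (b + 17)/(b - 2619) = (17 + b)/(-2619 + b))
1/(y(583) - 1014*(m + 888)) = 1/((17 + 583)/(-2619 + 583) - 1014*(-9 + 888)) = 1/(600/(-2036) - 1014*879) = 1/(-1/2036*600 - 891306) = 1/(-150/509 - 891306) = 1/(-453674904/509) = -509/453674904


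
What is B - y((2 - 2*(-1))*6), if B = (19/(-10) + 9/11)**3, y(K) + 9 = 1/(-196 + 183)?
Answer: 135150933/17303000 ≈ 7.8108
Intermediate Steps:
y(K) = -118/13 (y(K) = -9 + 1/(-196 + 183) = -9 + 1/(-13) = -9 - 1/13 = -118/13)
B = -1685159/1331000 (B = (19*(-1/10) + 9*(1/11))**3 = (-19/10 + 9/11)**3 = (-119/110)**3 = -1685159/1331000 ≈ -1.2661)
B - y((2 - 2*(-1))*6) = -1685159/1331000 - 1*(-118/13) = -1685159/1331000 + 118/13 = 135150933/17303000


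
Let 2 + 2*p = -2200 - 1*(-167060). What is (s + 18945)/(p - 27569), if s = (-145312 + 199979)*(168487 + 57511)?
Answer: 12354651611/54860 ≈ 2.2520e+5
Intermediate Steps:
p = 82429 (p = -1 + (-2200 - 1*(-167060))/2 = -1 + (-2200 + 167060)/2 = -1 + (½)*164860 = -1 + 82430 = 82429)
s = 12354632666 (s = 54667*225998 = 12354632666)
(s + 18945)/(p - 27569) = (12354632666 + 18945)/(82429 - 27569) = 12354651611/54860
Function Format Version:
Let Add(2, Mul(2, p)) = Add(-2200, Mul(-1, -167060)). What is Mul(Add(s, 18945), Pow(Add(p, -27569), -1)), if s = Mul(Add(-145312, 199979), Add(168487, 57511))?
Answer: Rational(12354651611, 54860) ≈ 2.2520e+5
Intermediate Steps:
p = 82429 (p = Add(-1, Mul(Rational(1, 2), Add(-2200, Mul(-1, -167060)))) = Add(-1, Mul(Rational(1, 2), Add(-2200, 167060))) = Add(-1, Mul(Rational(1, 2), 164860)) = Add(-1, 82430) = 82429)
s = 12354632666 (s = Mul(54667, 225998) = 12354632666)
Mul(Add(s, 18945), Pow(Add(p, -27569), -1)) = Mul(Add(12354632666, 18945), Pow(Add(82429, -27569), -1)) = Mul(12354651611, Pow(54860, -1)) = Mul(12354651611, Rational(1, 54860)) = Rational(12354651611, 54860)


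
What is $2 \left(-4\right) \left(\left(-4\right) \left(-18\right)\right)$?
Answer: $-576$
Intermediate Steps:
$2 \left(-4\right) \left(\left(-4\right) \left(-18\right)\right) = \left(-8\right) 72 = -576$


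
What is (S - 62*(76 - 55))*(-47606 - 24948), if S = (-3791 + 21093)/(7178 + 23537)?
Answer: 2900246605912/30715 ≈ 9.4424e+7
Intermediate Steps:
S = 17302/30715 ≈ 0.56331
(S - 62*(76 - 55))*(-47606 - 24948) = (17302/30715 - 62*(76 - 55))*(-47606 - 24948) = (17302/30715 - 62*21)*(-72554) = (17302/30715 - 1302)*(-72554) = -39973628/30715*(-72554) = 2900246605912/30715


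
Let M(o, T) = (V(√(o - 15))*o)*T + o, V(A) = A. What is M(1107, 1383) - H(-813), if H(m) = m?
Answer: 1920 + 3061962*√273 ≈ 5.0594e+7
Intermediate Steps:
M(o, T) = o + T*o*√(-15 + o) (M(o, T) = (√(o - 15)*o)*T + o = (√(-15 + o)*o)*T + o = (o*√(-15 + o))*T + o = T*o*√(-15 + o) + o = o + T*o*√(-15 + o))
M(1107, 1383) - H(-813) = 1107*(1 + 1383*√(-15 + 1107)) - 1*(-813) = 1107*(1 + 1383*√1092) + 813 = 1107*(1 + 1383*(2*√273)) + 813 = 1107*(1 + 2766*√273) + 813 = (1107 + 3061962*√273) + 813 = 1920 + 3061962*√273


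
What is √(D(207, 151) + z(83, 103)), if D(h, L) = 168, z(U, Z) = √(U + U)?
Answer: √(168 + √166) ≈ 13.449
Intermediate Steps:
z(U, Z) = √2*√U (z(U, Z) = √(2*U) = √2*√U)
√(D(207, 151) + z(83, 103)) = √(168 + √2*√83) = √(168 + √166)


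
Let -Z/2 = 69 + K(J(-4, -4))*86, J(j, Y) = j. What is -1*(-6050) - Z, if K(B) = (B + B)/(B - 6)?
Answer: 31628/5 ≈ 6325.6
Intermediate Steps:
K(B) = 2*B/(-6 + B) (K(B) = (2*B)/(-6 + B) = 2*B/(-6 + B))
Z = -1378/5 (Z = -2*(69 + (2*(-4)/(-6 - 4))*86) = -2*(69 + (2*(-4)/(-10))*86) = -2*(69 + (2*(-4)*(-1/10))*86) = -2*(69 + (4/5)*86) = -2*(69 + 344/5) = -2*689/5 = -1378/5 ≈ -275.60)
-1*(-6050) - Z = -1*(-6050) - 1*(-1378/5) = 6050 + 1378/5 = 31628/5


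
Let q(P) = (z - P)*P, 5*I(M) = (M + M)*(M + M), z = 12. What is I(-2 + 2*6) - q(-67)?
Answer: 5373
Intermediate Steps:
I(M) = 4*M²/5 (I(M) = ((M + M)*(M + M))/5 = ((2*M)*(2*M))/5 = (4*M²)/5 = 4*M²/5)
q(P) = P*(12 - P) (q(P) = (12 - P)*P = P*(12 - P))
I(-2 + 2*6) - q(-67) = 4*(-2 + 2*6)²/5 - (-67)*(12 - 1*(-67)) = 4*(-2 + 12)²/5 - (-67)*(12 + 67) = (⅘)*10² - (-67)*79 = (⅘)*100 - 1*(-5293) = 80 + 5293 = 5373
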